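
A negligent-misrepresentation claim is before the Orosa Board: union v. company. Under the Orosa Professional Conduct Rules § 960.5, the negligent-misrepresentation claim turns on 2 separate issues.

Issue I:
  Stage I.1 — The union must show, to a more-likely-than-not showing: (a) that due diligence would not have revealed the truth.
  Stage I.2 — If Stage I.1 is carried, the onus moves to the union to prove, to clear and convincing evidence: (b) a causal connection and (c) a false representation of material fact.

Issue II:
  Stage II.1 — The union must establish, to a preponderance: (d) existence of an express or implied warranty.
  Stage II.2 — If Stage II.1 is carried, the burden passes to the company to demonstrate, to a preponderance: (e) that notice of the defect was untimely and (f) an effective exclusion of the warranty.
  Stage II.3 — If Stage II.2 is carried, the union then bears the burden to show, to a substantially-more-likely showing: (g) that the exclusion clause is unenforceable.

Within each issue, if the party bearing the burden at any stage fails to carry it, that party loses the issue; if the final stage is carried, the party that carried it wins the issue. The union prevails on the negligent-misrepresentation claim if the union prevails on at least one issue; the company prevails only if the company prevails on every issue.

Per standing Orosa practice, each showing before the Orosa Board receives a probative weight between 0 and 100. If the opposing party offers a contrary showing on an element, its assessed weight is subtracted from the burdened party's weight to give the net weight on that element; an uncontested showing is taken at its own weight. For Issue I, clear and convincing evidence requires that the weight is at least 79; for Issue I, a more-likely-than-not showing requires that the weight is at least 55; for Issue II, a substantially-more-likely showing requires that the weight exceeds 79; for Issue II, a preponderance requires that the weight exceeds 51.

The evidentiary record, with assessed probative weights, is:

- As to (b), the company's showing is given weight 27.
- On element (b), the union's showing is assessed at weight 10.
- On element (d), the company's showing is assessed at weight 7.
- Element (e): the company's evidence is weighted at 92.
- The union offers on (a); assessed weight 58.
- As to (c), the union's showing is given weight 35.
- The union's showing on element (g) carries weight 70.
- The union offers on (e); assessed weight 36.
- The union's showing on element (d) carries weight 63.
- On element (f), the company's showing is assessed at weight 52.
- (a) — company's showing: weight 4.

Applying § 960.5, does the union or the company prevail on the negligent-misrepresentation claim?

— Issue I —
At Stage I.1 the union must meet a more-likely-than-not showing (weight is at least 55): on (a) the weight is 58 less the opposing 4 gives net 54, which does not reach 55, so (a) does not meet the standard.
  Stage I.1 not carried; the union fails its burden.
So the company prevails on this issue.
— Issue II —
At Stage II.1 the union must meet a preponderance (weight exceeds 51): on (d) the weight is 63 less the opposing 7 gives net 56, > 51, so (d) meets the standard.
  Stage II.1 carried; the burden shifts to the company.
At Stage II.2 the company must meet a preponderance (weight exceeds 51): on (e) the weight is 92 less the opposing 36 gives net 56, which does exceed 51, so (e) meets the standard; on (f) the weight is 52, > 51, so (f) meets the standard.
  The company carries Stage II.2; the union now bears the burden.
At Stage II.3 the union must meet a substantially-more-likely showing (weight exceeds 79): on (g) the weight is 70, ≤ 79, so (g) does not meet the standard.
  Not every element is met, so the union fails to carry Stage II.3.
The analysis ends at Stage II.3; the company prevails on this issue.
Per-issue: Issue I → company; Issue II → company. The union must prevail on at least one issue; overall, the company prevails.

company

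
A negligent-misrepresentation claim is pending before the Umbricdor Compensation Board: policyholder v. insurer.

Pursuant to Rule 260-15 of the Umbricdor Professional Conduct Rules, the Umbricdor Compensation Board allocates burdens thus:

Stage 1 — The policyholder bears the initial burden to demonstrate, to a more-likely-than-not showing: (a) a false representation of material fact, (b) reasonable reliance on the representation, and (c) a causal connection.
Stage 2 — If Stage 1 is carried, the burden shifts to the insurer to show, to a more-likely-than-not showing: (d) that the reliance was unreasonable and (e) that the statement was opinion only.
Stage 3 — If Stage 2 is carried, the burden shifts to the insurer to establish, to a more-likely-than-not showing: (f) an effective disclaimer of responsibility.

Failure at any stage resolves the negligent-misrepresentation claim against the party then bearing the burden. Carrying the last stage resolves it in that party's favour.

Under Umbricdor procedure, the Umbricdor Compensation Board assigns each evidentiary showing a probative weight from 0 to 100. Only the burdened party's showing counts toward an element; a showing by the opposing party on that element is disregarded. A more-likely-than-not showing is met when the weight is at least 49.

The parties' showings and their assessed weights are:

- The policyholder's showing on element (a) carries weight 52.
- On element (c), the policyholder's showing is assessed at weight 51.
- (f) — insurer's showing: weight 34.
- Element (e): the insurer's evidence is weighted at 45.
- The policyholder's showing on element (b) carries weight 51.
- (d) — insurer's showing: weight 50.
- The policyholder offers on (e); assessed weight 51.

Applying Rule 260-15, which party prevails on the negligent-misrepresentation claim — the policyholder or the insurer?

Stage 1 (policyholder, a more-likely-than-not showing, weight is at least 49): (a) 52 ≥ 49 — meets; (b) 51 ≥ 49 — meets; (c) 51 ≥ 49 — meets.
  All elements met. The burden passes to the insurer.
Stage 2 (insurer, a more-likely-than-not showing, weight is at least 49): (d) 50 ≥ 49 — meets; (e) 45 (policyholder's 51 disregarded) < 49 — fails.
  The insurer does not carry Stage 2.
So the policyholder prevails.

policyholder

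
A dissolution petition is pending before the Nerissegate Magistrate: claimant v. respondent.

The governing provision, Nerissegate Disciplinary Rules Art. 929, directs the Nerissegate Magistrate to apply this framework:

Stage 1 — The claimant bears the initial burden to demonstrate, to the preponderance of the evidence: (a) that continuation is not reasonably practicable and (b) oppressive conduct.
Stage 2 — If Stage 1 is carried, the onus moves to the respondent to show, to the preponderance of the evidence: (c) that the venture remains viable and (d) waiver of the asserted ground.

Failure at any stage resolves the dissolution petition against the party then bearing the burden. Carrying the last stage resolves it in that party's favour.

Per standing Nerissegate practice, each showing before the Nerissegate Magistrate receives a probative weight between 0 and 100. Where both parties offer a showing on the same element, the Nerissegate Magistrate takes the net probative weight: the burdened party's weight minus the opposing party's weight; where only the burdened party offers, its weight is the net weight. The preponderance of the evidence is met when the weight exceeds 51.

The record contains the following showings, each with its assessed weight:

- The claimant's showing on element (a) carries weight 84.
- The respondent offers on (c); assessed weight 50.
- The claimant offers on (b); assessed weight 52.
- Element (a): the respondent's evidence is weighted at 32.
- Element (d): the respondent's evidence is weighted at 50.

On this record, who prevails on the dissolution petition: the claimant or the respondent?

Stage 1 — burden on claimant; standard: the preponderance of the evidence (weight exceeds 51).
    (a): 84 − 32 = 52 > 51 [met]
    (b): 52 > 51 [met]
  Stage 1 carried; the burden shifts to the respondent.
Stage 2 — burden on respondent; standard: the preponderance of the evidence (weight exceeds 51).
    (c): 50 ≤ 51 [not met]
    (d): 50 ≤ 51 [not met]
  The respondent does not carry Stage 2.
The analysis ends at Stage 2; the claimant prevails.

claimant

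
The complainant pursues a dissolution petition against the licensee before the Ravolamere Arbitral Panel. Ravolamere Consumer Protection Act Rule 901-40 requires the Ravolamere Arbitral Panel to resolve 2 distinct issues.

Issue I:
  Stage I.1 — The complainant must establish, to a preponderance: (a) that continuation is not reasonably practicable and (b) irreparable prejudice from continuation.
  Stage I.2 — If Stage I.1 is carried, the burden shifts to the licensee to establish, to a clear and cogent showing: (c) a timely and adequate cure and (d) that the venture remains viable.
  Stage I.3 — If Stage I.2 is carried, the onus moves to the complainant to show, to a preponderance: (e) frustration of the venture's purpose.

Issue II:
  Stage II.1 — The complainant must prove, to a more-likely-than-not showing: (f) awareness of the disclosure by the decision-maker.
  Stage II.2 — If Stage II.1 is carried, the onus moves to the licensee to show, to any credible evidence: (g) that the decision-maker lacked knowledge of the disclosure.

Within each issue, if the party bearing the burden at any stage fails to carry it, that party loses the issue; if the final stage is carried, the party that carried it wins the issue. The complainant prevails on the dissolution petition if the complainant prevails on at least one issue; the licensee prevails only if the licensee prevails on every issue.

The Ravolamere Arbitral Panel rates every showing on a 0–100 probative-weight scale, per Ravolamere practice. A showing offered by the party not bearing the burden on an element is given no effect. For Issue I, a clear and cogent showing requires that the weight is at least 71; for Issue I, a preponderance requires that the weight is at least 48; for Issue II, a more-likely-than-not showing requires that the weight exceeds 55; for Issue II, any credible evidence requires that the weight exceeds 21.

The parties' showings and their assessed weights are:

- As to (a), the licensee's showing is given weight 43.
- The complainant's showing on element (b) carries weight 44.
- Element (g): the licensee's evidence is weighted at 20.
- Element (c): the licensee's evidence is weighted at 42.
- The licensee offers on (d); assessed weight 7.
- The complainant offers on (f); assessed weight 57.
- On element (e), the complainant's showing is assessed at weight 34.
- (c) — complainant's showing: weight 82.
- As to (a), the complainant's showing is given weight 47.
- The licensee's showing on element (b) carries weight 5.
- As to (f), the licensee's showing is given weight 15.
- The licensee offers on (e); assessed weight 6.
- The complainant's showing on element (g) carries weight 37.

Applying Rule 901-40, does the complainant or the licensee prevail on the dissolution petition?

— Issue I —
At Stage I.1 the complainant must meet a preponderance (weight is at least 48): on (a) the weight is 47 (the licensee's 43 is given no effect), < 48, so (a) does not meet the standard; on (b) the weight is 44 (the licensee's 5 is given no effect), < 48, so (b) does not meet the standard.
  Stage I.1 not carried; the complainant fails its burden.
The analysis ends at Stage I.1; the licensee prevails on this issue.
— Issue II —
Stage II.1 (complainant, a more-likely-than-not showing, weight exceeds 55): (f) 57 (licensee's 15 disregarded) > 55 — meets.
  Stage II.1 is satisfied; the onus moves to the licensee.
Stage II.2 (licensee, any credible evidence, weight exceeds 21): (g) 20 (complainant's 37 disregarded) ≤ 21 — fails.
  Stage II.2 not carried; the licensee fails its burden.
The complainant prevails on this issue.
Per-issue: Issue I → licensee; Issue II → complainant. The complainant must prevail on at least one issue; overall, the complainant prevails.

complainant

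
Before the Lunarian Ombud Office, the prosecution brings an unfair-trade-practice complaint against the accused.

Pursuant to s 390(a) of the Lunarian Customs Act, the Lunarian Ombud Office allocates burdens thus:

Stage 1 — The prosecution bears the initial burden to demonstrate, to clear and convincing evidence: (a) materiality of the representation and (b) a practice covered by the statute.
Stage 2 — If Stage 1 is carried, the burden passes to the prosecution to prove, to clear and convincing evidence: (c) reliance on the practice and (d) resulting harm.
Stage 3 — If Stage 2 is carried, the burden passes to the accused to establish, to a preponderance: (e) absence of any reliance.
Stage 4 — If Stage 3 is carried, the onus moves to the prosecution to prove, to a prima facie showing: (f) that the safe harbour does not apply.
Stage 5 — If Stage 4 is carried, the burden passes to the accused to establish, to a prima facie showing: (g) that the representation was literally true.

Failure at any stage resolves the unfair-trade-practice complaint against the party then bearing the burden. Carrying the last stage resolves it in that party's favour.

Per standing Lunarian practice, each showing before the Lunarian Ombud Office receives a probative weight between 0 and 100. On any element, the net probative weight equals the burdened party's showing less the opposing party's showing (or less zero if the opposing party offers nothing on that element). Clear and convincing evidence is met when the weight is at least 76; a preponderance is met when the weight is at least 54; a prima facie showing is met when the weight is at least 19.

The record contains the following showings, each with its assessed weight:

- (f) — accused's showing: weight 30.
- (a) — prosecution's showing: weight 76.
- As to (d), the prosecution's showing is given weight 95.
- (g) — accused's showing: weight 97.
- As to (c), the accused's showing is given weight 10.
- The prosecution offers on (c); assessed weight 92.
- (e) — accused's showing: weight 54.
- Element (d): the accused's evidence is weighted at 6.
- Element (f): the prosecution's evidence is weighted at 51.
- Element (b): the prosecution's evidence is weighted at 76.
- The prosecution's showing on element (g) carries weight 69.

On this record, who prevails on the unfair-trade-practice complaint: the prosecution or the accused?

Stage 1 — burden on prosecution; standard: clear and convincing evidence (weight is at least 76).
    (a): 76 ≥ 76 [met]
    (b): 76 ≥ 76 [met]
  All elements met. The prosecution retains the burden for Stage 2.
Stage 2 — burden on prosecution; standard: clear and convincing evidence (weight is at least 76).
    (c): 92 − 10 = 82 ≥ 76 [met]
    (d): 95 − 6 = 89 ≥ 76 [met]
  Stage 2 carried; the burden shifts to the accused.
Stage 3 — burden on accused; standard: a preponderance (weight is at least 54).
    (e): 54 ≥ 54 [met]
  Stage 3 is satisfied; the onus moves to the prosecution.
Stage 4 — burden on prosecution; standard: a prima facie showing (weight is at least 19).
    (f): 51 − 30 = 21 ≥ 19 [met]
  The prosecution carries Stage 4; the accused now bears the burden.
Stage 5 — burden on accused; standard: a prima facie showing (weight is at least 19).
    (g): 97 − 69 = 28 ≥ 19 [met]
  The accused carries the last stage.
Every stage carried; the accused prevails.

accused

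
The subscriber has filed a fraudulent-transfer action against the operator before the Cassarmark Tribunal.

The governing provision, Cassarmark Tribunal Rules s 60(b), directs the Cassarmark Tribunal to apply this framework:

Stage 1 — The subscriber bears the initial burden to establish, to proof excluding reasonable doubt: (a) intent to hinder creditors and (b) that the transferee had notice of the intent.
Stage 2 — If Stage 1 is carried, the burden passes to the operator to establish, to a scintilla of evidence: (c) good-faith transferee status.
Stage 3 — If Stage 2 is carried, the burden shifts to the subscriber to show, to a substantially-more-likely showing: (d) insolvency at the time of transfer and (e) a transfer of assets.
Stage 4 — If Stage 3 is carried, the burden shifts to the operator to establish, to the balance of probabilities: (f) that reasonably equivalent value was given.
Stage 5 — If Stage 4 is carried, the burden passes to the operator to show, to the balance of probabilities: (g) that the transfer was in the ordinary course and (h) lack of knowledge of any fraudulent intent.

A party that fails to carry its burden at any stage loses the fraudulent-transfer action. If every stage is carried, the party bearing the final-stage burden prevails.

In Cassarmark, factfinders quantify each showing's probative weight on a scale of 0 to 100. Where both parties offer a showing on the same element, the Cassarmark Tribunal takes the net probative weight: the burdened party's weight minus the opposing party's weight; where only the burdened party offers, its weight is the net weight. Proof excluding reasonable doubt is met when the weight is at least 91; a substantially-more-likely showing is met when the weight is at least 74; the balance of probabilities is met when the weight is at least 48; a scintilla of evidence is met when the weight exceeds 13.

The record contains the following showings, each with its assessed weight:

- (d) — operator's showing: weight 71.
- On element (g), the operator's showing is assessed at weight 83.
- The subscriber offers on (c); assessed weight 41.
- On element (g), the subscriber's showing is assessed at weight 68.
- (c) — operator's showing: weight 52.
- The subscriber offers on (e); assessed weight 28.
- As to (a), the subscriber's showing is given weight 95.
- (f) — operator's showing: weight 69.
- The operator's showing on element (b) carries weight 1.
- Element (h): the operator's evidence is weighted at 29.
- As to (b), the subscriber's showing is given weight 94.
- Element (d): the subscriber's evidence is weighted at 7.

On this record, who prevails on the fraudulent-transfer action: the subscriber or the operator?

At Stage 1 the subscriber must meet proof excluding reasonable doubt (weight is at least 91): on (a) the weight is 95, ≥ 91, so (a) meets the standard; on (b) the weight is 94 less the opposing 1 gives net 93, ≥ 91, so (b) meets the standard.
  The subscriber carries Stage 1; the operator now bears the burden.
At Stage 2 the operator must meet a scintilla of evidence (weight exceeds 13): on (c) the weight is 52 less the opposing 41 gives net 11, which does not exceed 13, so (c) does not meet the standard.
  The operator does not carry Stage 2.
So the subscriber prevails.

subscriber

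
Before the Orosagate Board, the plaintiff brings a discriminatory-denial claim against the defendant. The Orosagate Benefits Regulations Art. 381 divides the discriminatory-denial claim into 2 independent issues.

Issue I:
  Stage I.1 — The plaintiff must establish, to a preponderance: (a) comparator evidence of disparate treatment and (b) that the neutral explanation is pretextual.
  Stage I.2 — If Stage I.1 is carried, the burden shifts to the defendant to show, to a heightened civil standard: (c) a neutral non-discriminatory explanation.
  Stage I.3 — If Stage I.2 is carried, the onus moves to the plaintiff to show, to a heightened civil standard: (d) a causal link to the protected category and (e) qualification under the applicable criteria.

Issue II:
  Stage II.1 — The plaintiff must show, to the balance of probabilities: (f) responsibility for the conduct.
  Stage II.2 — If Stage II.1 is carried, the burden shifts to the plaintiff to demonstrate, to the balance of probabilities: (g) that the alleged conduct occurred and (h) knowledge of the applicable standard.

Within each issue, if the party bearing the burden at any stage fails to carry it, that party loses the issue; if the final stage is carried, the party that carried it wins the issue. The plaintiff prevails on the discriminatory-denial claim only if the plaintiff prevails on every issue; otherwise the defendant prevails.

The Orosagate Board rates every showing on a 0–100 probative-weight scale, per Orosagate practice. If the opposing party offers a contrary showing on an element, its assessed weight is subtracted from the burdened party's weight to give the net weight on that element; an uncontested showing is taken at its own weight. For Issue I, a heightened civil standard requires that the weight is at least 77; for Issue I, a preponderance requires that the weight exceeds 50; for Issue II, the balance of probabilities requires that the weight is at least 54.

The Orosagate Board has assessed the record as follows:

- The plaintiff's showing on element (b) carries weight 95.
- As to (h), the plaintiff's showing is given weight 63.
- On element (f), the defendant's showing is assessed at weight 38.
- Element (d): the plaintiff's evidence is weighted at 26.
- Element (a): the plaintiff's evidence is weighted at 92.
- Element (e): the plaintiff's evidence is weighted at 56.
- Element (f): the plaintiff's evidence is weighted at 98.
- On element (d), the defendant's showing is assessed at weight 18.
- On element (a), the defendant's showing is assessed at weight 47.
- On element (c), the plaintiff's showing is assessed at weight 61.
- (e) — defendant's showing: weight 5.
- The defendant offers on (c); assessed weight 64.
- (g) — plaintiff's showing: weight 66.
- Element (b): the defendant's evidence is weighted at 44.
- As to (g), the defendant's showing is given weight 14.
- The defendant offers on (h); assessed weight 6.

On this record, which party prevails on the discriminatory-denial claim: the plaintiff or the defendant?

defendant

— Issue I —
Stage I.1 (plaintiff, a preponderance, weight exceeds 50): (a) net 92−47=45 ≤ 50 — fails; (b) net 95−44=51 > 50 — meets.
  Stage I.1 not carried; the plaintiff fails its burden.
The analysis ends at Stage I.1; the defendant prevails on this issue.
— Issue II —
At Stage II.1 the plaintiff must meet the balance of probabilities (weight is at least 54): on (f) the weight is 98 less the opposing 38 gives net 60, which does reach 54, so (f) meets the standard.
  Stage II.1 is satisfied; the plaintiff continues to bear the burden.
At Stage II.2 the plaintiff must meet the balance of probabilities (weight is at least 54): on (g) the weight is 66 less the opposing 14 gives net 52, which does not reach 54, so (g) does not meet the standard; on (h) the weight is 63 less the opposing 6 gives net 57, which does reach 54, so (h) meets the standard.
  The plaintiff does not carry Stage II.2.
The defendant prevails on this issue.
Per-issue: Issue I → defendant; Issue II → defendant. The plaintiff must prevail on every issue; overall, the defendant prevails.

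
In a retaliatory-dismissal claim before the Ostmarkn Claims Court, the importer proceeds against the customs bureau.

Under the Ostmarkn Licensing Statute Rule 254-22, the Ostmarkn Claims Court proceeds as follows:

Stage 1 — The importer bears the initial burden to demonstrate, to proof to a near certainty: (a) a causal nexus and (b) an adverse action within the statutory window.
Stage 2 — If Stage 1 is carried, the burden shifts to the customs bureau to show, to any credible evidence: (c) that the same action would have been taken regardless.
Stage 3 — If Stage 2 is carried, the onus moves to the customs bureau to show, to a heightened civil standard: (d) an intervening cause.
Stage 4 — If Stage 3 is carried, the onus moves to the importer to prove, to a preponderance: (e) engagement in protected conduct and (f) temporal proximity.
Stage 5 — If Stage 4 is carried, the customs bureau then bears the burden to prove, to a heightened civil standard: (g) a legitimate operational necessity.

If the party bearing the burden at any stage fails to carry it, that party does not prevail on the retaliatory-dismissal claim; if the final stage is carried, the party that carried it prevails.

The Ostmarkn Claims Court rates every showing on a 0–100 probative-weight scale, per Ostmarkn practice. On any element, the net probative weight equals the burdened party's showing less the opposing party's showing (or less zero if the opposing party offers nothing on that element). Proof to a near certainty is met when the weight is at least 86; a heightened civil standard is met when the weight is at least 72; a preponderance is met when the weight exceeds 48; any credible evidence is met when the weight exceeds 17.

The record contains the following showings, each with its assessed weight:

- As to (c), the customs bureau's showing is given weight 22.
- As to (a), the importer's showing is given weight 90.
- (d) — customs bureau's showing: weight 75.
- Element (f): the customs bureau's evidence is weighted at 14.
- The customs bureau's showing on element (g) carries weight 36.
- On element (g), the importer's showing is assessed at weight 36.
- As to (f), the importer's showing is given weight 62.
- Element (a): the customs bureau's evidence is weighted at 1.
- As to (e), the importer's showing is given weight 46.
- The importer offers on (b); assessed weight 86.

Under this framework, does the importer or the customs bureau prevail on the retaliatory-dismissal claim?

At Stage 1 the importer must meet proof to a near certainty (weight is at least 86): on (a) the weight is 90 less the opposing 1 gives net 89, ≥ 86, so (a) meets the standard; on (b) the weight is 86, which does reach 86, so (b) meets the standard.
  Stage 1 carried; the burden shifts to the customs bureau.
At Stage 2 the customs bureau must meet any credible evidence (weight exceeds 17): on (c) the weight is 22, > 17, so (c) meets the standard.
  Stage 2 carried; the burden remains with the customs bureau.
At Stage 3 the customs bureau must meet a heightened civil standard (weight is at least 72): on (d) the weight is 75, which does reach 72, so (d) meets the standard.
  Stage 3 is satisfied; the onus moves to the importer.
At Stage 4 the importer must meet a preponderance (weight exceeds 48): on (e) the weight is 46, which does not exceed 48, so (e) does not meet the standard; on (f) the weight is 62 less the opposing 14 gives net 48, ≤ 48, so (f) does not meet the standard.
  The importer does not carry Stage 4.
The customs bureau prevails.

customs bureau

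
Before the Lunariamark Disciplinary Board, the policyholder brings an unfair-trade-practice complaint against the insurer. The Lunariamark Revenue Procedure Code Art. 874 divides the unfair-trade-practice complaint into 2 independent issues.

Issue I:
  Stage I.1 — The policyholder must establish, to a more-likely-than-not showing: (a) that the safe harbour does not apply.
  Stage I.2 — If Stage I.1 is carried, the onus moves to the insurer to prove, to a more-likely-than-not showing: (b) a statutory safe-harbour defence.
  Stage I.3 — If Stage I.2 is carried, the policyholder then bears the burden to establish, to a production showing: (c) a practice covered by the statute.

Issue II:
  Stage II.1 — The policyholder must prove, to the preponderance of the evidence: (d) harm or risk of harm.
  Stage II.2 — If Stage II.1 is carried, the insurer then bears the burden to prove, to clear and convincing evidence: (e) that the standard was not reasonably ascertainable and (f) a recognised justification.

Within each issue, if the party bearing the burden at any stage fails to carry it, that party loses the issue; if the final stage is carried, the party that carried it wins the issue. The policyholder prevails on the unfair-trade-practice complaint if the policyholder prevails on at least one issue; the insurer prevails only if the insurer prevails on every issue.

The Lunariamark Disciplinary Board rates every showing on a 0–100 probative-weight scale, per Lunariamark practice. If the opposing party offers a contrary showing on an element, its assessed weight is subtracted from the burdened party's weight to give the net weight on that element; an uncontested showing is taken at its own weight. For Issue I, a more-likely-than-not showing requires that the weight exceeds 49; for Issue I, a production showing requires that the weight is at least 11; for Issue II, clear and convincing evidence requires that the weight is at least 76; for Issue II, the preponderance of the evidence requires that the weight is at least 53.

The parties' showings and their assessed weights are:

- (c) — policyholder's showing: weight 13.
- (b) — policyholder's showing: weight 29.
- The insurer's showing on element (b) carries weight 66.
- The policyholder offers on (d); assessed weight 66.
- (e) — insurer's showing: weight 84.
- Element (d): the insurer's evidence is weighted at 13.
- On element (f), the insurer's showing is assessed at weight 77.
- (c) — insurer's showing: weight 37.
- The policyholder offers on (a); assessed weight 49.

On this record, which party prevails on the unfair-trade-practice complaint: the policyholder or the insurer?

— Issue I —
Stage I.1 (policyholder, a more-likely-than-not showing, weight exceeds 49): (a) 49 ≤ 49 — fails.
  Stage I.1 not carried; the policyholder fails its burden.
So the insurer prevails on this issue.
— Issue II —
At Stage II.1 the policyholder must meet the preponderance of the evidence (weight is at least 53): on (d) the weight is 66 less the opposing 13 gives net 53, which does reach 53, so (d) meets the standard.
  Stage II.1 carried; the burden shifts to the insurer.
At Stage II.2 the insurer must meet clear and convincing evidence (weight is at least 76): on (e) the weight is 84, which does reach 76, so (e) meets the standard; on (f) the weight is 77, ≥ 76, so (f) meets the standard.
  Stage II.2 carried; the final stage is satisfied.
All stages carried — the insurer prevails on this issue.
Per-issue: Issue I → insurer; Issue II → insurer. The policyholder must prevail on at least one issue; overall, the insurer prevails.

insurer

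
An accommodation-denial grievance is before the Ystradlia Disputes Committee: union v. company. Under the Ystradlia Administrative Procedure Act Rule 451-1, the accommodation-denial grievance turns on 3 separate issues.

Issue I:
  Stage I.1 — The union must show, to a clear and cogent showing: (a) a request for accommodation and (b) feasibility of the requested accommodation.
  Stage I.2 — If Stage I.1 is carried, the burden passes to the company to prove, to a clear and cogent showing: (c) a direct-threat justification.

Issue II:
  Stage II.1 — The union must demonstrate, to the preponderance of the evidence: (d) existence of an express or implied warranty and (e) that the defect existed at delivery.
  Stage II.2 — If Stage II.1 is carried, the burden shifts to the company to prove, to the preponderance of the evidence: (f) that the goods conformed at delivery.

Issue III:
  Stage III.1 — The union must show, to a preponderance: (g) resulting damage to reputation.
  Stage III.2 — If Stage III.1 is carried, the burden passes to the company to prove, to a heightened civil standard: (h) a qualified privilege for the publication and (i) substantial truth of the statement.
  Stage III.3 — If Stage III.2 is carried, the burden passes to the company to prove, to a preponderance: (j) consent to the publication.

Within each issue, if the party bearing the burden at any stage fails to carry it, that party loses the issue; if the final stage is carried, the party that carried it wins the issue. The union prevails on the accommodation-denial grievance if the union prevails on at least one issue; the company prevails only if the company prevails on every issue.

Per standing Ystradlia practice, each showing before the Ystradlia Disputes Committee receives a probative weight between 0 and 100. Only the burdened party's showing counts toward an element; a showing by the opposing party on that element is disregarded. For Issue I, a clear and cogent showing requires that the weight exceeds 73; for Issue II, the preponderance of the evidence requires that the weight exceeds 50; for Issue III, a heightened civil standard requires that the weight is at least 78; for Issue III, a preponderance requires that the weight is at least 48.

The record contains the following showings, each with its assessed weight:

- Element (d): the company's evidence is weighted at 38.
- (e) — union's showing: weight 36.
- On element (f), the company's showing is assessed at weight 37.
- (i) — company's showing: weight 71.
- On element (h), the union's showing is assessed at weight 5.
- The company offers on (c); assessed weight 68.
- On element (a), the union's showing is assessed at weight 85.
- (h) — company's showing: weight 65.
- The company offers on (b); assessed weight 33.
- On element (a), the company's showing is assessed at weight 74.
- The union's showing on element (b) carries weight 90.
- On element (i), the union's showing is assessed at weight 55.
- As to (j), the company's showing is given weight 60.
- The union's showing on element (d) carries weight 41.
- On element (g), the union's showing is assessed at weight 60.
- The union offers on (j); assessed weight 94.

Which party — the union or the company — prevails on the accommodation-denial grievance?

union

— Issue I —
At Stage I.1 the union must meet a clear and cogent showing (weight exceeds 73): on (a) the weight is 85 (the company's 74 is given no effect), > 73, so (a) meets the standard; on (b) the weight is 90 (the company's 33 is given no effect), which does exceed 73, so (b) meets the standard.
  The union carries Stage I.1; the company now bears the burden.
At Stage I.2 the company must meet a clear and cogent showing (weight exceeds 73): on (c) the weight is 68, which does not exceed 73, so (c) does not meet the standard.
  The company does not carry Stage I.2.
The union prevails on this issue.
— Issue II —
Stage II.1 — burden on union; standard: the preponderance of the evidence (weight exceeds 50).
    (d): 41 (company's 38 disregarded) ≤ 50 [not met]
    (e): 36 ≤ 50 [not met]
  The union does not carry Stage II.1.
So the company prevails on this issue.
— Issue III —
At Stage III.1 the union must meet a preponderance (weight is at least 48): on (g) the weight is 60, which does reach 48, so (g) meets the standard.
  The union carries Stage III.1; the company now bears the burden.
At Stage III.2 the company must meet a heightened civil standard (weight is at least 78): on (h) the weight is 65 (the union's 5 is given no effect), which does not reach 78, so (h) does not meet the standard; on (i) the weight is 71 (the union's 55 is given no effect), < 78, so (i) does not meet the standard.
  Not every element is met, so the company fails to carry Stage III.2.
The analysis ends at Stage III.2; the union prevails on this issue.
Per-issue: Issue I → union; Issue II → company; Issue III → union. The union must prevail on at least one issue; overall, the union prevails.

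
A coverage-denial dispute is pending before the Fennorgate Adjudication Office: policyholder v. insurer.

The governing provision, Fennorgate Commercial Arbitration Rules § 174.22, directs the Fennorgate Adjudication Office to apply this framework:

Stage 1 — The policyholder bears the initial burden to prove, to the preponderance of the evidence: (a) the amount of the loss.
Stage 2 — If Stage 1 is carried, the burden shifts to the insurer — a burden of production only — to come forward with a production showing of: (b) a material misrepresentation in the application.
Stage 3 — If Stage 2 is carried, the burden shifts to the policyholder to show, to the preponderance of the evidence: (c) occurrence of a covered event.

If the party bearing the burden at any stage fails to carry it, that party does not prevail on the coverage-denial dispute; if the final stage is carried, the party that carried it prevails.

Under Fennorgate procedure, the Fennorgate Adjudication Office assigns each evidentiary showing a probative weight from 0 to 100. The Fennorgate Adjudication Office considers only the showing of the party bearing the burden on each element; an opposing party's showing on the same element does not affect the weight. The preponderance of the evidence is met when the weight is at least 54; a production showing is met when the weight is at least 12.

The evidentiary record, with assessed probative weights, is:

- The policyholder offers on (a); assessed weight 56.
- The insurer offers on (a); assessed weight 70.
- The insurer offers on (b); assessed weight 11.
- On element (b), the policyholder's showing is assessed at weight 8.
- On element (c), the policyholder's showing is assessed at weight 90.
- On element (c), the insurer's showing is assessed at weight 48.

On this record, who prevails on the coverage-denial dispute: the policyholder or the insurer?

policyholder

Stage 1 — burden on policyholder; standard: the preponderance of the evidence (weight is at least 54).
    (a): 56 (insurer's 70 disregarded) ≥ 54 [met]
  Stage 1 is satisfied; the onus moves to the insurer.
Stage 2 — burden on insurer; standard: a production showing (weight is at least 12).
    (b): 11 (policyholder's 8 disregarded) < 12 [not met]
  Not every element is met, so the insurer fails to carry Stage 2.
The analysis ends at Stage 2; the policyholder prevails.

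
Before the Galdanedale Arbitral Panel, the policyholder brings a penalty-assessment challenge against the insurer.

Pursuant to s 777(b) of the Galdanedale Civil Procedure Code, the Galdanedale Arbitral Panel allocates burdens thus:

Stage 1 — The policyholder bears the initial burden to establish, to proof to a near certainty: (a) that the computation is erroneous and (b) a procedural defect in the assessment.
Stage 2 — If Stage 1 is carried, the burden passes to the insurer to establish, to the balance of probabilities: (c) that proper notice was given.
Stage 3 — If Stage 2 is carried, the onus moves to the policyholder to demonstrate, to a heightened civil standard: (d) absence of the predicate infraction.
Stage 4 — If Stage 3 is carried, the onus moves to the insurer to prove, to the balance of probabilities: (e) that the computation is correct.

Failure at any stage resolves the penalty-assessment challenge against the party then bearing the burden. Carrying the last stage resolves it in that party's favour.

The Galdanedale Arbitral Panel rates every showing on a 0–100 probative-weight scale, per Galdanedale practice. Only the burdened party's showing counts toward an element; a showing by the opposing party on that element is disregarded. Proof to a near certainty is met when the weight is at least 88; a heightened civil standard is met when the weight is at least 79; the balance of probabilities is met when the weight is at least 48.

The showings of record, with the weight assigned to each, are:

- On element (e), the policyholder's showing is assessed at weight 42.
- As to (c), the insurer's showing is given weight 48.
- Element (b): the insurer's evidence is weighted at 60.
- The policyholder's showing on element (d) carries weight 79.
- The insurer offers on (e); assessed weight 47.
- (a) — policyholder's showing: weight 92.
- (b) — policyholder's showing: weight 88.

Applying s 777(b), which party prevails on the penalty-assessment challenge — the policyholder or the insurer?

Stage 1 (policyholder, proof to a near certainty, weight is at least 88): (a) 92 ≥ 88 — meets; (b) 88 (insurer's 60 disregarded) ≥ 88 — meets.
  Stage 1 is satisfied; the onus moves to the insurer.
Stage 2 (insurer, the balance of probabilities, weight is at least 48): (c) 48 ≥ 48 — meets.
  The insurer carries Stage 2; the policyholder now bears the burden.
Stage 3 (policyholder, a heightened civil standard, weight is at least 79): (d) 79 ≥ 79 — meets.
  All elements met. The burden passes to the insurer.
Stage 4 (insurer, the balance of probabilities, weight is at least 48): (e) 47 (policyholder's 42 disregarded) < 48 — fails.
  Not every element is met, so the insurer fails to carry Stage 4.
The analysis ends at Stage 4; the policyholder prevails.

policyholder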